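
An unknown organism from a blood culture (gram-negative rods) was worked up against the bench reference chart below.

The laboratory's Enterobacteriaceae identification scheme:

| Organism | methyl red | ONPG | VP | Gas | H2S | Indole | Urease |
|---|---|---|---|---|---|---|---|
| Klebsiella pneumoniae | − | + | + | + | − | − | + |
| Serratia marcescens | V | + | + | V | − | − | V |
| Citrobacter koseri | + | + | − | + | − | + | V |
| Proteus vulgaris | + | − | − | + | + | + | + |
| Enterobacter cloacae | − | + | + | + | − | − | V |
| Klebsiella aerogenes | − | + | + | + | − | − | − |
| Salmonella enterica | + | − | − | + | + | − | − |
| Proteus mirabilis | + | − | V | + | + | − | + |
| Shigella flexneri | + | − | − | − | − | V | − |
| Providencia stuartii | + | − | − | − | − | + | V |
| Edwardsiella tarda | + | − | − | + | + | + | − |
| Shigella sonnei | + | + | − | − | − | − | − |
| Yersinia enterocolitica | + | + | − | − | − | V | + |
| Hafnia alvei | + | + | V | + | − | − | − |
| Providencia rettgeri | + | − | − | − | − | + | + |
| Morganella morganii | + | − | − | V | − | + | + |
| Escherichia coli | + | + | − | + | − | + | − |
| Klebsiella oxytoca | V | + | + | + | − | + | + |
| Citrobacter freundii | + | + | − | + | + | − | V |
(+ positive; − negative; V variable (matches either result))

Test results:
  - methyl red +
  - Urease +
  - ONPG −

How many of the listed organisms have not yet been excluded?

5

methyl red +: excludes Klebsiella pneumoniae, Enterobacter cloacae, Klebsiella aerogenes — 16 left.
Urease +: excludes 6 organisms — 10 left.
ONPG −: excludes 5 organisms — 5 left.
Still consistent: Morganella morganii, Proteus mirabilis, Proteus vulgaris, Providencia rettgeri, Providencia stuartii.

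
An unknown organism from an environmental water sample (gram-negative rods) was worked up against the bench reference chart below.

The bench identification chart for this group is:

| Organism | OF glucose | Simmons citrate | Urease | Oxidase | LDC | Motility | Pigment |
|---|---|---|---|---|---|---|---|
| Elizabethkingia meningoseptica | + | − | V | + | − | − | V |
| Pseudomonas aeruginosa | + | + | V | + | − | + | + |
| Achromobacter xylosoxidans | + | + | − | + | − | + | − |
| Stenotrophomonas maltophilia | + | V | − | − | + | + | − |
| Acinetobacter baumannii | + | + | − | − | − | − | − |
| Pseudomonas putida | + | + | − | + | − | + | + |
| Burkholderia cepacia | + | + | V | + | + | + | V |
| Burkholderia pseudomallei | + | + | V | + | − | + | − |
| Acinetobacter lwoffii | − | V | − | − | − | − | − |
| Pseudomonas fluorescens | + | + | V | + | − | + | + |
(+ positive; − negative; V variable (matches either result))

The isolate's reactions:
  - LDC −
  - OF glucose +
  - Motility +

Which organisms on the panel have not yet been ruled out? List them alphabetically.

LDC −: excludes Stenotrophomonas maltophilia, Burkholderia cepacia — 8 left.
OF glucose +: excludes Acinetobacter lwoffii — 7 left.
Motility +: excludes Elizabethkingia meningoseptica, Acinetobacter baumannii — 5 left.

Achromobacter xylosoxidans, Burkholderia pseudomallei, Pseudomonas aeruginosa, Pseudomonas fluorescens, Pseudomonas putida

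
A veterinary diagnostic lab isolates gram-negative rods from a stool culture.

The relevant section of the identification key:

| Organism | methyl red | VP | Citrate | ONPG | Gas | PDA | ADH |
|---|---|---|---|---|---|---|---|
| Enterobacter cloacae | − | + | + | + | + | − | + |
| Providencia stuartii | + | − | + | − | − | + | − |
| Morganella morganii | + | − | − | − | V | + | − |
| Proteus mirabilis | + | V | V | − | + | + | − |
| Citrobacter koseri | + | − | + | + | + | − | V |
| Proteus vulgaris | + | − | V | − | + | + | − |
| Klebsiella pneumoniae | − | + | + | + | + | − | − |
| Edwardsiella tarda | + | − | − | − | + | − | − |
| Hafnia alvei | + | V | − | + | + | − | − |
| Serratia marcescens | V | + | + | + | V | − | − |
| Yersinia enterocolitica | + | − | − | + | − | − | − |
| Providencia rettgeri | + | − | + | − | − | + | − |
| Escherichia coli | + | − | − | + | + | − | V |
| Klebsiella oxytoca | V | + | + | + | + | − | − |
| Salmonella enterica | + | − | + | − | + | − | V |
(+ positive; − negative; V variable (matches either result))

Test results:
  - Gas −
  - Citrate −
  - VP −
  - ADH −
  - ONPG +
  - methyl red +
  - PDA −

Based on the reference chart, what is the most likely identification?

Yersinia enterocolitica

ADH −: excludes Enterobacter cloacae — 14 left.
VP −: excludes Klebsiella pneumoniae, Serratia marcescens, Klebsiella oxytoca — 11 left.
ONPG +: excludes 7 organisms — 4 left.
methyl red +: all 4 remaining candidates are consistent.
PDA −: all 4 remaining candidates are consistent.
Citrate −: excludes Citrobacter koseri — 3 left.
Gas −: excludes Hafnia alvei, Escherichia coli — 1 left.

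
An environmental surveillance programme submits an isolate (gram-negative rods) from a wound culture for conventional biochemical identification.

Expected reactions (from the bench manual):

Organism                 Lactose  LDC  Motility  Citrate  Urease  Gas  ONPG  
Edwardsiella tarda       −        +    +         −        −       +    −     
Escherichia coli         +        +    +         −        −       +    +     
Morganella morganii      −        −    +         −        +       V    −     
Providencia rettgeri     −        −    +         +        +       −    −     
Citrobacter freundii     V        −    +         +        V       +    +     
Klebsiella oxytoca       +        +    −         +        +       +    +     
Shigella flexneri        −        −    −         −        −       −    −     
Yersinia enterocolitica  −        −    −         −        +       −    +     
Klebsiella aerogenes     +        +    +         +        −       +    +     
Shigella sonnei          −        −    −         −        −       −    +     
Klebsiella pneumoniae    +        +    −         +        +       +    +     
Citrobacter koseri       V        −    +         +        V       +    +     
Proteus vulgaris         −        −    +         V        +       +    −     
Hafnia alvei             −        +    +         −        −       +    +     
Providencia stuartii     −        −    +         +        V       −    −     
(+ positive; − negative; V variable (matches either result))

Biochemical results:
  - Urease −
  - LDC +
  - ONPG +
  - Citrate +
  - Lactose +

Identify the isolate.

Klebsiella aerogenes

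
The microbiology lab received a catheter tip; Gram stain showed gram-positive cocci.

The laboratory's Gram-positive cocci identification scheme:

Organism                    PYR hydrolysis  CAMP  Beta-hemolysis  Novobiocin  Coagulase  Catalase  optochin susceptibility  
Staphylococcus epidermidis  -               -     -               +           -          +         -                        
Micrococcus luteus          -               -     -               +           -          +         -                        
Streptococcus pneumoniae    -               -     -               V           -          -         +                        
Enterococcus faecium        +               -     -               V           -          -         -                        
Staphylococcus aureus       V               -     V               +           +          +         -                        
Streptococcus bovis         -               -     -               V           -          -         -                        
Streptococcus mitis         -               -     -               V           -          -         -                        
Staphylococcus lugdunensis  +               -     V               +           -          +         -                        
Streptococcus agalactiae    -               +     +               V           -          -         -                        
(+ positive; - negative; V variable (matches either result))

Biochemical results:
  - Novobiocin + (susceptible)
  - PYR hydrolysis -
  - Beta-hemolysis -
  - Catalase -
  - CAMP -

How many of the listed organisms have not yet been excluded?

3

Novobiocin +: all 9 remaining candidates are consistent.
CAMP -: excludes Streptococcus agalactiae — 8 left.
Beta-hemolysis -: all 8 remaining candidates are consistent.
PYR hydrolysis -: excludes Enterococcus faecium, Staphylococcus lugdunensis — 6 left.
Catalase -: excludes Staphylococcus epidermidis, Micrococcus luteus, Staphylococcus aureus — 3 left.
Still consistent: Streptococcus bovis, Streptococcus mitis, Streptococcus pneumoniae.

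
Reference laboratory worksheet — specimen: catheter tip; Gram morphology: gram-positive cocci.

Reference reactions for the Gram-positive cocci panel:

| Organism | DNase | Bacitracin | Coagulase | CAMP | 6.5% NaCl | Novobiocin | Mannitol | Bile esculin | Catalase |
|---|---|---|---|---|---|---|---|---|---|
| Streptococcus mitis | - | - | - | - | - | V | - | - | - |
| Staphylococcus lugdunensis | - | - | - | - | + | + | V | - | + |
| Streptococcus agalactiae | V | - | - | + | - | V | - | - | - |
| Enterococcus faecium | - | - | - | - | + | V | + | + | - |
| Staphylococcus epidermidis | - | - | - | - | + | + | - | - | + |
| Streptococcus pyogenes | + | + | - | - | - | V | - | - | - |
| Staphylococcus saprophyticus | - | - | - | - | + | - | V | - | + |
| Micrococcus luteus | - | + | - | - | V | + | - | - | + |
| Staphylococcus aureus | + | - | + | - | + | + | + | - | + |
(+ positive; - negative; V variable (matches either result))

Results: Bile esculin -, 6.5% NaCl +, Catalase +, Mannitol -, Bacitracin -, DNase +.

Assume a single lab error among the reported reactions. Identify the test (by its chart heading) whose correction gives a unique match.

Mannitol

As reported, no row in the chart matches all 6 reactions.
Reversing Catalase → still no organism matches.
Reversing Bile esculin → still no organism matches.
Reversing Mannitol (to +) → unique match: Staphylococcus aureus.
Reversing 6.5% NaCl → still no organism matches.
Reversing DNase → 3 organisms match (not unique).
Reversing Bacitracin → still no organism matches.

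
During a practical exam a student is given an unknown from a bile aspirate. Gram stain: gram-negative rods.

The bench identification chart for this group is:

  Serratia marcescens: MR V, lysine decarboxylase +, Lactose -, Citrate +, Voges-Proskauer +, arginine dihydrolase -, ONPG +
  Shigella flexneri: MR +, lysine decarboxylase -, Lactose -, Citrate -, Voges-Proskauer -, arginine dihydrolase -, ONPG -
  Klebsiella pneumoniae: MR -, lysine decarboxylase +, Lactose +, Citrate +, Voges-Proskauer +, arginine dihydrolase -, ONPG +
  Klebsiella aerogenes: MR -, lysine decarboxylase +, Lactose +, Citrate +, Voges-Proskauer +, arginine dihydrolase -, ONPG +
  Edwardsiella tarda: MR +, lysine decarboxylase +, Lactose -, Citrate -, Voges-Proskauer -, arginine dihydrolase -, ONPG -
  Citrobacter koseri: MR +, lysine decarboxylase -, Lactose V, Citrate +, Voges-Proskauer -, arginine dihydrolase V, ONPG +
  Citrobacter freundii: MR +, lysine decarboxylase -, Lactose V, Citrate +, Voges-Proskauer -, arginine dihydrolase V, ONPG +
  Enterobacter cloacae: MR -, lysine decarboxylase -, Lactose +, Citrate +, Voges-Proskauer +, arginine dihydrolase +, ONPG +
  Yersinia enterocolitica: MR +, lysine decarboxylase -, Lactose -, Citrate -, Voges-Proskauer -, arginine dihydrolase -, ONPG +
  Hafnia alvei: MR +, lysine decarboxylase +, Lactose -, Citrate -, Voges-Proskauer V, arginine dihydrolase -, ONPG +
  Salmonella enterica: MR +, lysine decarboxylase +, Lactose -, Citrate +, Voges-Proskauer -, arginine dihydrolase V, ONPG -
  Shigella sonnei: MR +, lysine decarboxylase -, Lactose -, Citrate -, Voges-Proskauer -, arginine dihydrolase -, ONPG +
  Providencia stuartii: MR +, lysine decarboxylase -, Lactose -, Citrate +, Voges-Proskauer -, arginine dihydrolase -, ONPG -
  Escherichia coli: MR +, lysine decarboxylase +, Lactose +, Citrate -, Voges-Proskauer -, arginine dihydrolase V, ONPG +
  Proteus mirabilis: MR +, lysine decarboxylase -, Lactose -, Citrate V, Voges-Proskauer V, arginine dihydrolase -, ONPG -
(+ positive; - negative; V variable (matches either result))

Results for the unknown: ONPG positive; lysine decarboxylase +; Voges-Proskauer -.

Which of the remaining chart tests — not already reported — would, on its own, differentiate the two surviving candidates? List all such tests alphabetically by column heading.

ONPG +: excludes 5 organisms — 10 left.
lysine decarboxylase +: excludes 5 organisms — 5 left.
Voges-Proskauer -: excludes Serratia marcescens, Klebsiella pneumoniae, Klebsiella aerogenes — 2 left.
Two candidates remain: Escherichia coli and Hafnia alvei.
  MR: + vs + — same for both, does not separate.
  Lactose: Escherichia coli +, Hafnia alvei - — discriminates.
  Citrate: - vs - — same for both, does not separate.
  arginine dihydrolase: V vs - — variable for at least one, does not separate.

Lactose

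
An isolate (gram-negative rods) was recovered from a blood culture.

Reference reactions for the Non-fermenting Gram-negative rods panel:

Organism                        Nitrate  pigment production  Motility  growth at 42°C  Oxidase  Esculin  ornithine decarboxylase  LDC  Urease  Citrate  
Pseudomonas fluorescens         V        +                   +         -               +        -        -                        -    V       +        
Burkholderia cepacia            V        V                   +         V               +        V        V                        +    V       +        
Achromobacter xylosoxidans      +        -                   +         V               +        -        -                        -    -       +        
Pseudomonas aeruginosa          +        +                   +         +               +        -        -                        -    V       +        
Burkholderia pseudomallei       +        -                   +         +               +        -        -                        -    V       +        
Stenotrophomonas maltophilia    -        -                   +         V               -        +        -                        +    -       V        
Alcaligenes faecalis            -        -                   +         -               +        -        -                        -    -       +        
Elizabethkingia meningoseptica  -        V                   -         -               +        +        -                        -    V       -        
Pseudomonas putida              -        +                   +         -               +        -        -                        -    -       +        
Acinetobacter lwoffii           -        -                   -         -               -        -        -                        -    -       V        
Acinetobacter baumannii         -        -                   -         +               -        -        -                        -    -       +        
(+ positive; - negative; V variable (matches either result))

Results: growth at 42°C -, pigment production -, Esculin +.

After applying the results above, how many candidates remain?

Esculin +: excludes 8 organisms — 3 left.
growth at 42°C -: all 3 remaining candidates are consistent.
pigment production -: all 3 remaining candidates are consistent.
Still consistent: Burkholderia cepacia, Elizabethkingia meningoseptica, Stenotrophomonas maltophilia.

3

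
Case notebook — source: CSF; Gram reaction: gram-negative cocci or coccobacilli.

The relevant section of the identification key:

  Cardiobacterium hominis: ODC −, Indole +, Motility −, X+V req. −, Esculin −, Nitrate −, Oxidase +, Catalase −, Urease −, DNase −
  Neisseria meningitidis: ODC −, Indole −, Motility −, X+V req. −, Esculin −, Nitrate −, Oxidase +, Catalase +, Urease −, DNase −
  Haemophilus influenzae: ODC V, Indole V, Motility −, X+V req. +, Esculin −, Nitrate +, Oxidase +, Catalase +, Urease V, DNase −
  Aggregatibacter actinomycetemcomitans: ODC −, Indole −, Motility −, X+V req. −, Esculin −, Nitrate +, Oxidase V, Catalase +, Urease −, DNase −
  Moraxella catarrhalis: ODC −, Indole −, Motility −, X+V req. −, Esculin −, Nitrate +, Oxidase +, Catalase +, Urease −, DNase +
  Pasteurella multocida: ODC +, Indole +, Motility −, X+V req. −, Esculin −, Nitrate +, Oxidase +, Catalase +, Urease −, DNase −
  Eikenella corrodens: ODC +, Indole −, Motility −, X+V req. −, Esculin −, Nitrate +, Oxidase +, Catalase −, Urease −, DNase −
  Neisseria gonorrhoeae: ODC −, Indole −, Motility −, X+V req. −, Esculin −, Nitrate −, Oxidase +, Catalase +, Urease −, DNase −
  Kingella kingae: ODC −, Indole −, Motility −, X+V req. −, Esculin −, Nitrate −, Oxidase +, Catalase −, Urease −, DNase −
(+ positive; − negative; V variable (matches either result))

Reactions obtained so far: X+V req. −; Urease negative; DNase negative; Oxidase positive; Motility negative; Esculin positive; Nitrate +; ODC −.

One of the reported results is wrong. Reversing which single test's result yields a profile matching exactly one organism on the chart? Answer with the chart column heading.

Esculin

As reported, no row in the chart matches all 8 reactions.
Reversing Motility → still no organism matches.
Reversing ODC → still no organism matches.
Reversing Oxidase → still no organism matches.
Reversing Urease → still no organism matches.
Reversing Esculin (to −) → unique match: Aggregatibacter actinomycetemcomitans.
Reversing X+V req. → still no organism matches.
Reversing Nitrate → still no organism matches.
Reversing DNase → still no organism matches.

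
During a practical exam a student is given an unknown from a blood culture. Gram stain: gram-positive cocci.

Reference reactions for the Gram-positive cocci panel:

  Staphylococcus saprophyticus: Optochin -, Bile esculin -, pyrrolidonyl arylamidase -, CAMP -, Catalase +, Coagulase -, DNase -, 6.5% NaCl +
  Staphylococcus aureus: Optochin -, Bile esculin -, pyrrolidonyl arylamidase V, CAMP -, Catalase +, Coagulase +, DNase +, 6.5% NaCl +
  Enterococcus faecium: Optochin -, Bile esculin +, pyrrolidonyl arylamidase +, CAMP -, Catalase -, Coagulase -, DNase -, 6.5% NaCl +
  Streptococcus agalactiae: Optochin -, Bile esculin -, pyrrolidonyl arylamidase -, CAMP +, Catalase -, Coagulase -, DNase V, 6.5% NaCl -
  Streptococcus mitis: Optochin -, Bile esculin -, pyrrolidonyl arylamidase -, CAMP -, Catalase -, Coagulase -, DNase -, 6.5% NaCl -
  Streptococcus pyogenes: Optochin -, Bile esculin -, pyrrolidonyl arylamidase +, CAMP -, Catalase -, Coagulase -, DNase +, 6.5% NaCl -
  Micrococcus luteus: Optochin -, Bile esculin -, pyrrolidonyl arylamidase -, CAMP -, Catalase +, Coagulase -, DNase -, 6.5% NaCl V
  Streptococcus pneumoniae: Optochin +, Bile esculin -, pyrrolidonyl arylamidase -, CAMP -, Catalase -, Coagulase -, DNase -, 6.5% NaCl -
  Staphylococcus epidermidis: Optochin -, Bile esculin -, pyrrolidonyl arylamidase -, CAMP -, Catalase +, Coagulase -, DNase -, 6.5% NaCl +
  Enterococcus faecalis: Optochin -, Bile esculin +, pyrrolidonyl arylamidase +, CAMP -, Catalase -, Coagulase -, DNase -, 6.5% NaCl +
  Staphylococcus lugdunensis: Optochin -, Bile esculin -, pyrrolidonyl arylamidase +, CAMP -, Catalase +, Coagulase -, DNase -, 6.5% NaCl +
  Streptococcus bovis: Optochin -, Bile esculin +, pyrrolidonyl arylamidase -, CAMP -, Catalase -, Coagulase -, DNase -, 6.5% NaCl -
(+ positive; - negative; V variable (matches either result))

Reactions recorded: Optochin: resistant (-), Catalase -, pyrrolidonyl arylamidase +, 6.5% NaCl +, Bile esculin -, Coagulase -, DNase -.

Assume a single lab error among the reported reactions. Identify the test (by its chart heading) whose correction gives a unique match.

Catalase

As reported, no row in the chart matches all 7 reactions.
Reversing Optochin → still no organism matches.
Reversing Bile esculin → 2 organisms match (not unique).
Reversing pyrrolidonyl arylamidase → still no organism matches.
Reversing DNase → still no organism matches.
Reversing Catalase (to +) → unique match: Staphylococcus lugdunensis.
Reversing 6.5% NaCl → still no organism matches.
Reversing Coagulase → still no organism matches.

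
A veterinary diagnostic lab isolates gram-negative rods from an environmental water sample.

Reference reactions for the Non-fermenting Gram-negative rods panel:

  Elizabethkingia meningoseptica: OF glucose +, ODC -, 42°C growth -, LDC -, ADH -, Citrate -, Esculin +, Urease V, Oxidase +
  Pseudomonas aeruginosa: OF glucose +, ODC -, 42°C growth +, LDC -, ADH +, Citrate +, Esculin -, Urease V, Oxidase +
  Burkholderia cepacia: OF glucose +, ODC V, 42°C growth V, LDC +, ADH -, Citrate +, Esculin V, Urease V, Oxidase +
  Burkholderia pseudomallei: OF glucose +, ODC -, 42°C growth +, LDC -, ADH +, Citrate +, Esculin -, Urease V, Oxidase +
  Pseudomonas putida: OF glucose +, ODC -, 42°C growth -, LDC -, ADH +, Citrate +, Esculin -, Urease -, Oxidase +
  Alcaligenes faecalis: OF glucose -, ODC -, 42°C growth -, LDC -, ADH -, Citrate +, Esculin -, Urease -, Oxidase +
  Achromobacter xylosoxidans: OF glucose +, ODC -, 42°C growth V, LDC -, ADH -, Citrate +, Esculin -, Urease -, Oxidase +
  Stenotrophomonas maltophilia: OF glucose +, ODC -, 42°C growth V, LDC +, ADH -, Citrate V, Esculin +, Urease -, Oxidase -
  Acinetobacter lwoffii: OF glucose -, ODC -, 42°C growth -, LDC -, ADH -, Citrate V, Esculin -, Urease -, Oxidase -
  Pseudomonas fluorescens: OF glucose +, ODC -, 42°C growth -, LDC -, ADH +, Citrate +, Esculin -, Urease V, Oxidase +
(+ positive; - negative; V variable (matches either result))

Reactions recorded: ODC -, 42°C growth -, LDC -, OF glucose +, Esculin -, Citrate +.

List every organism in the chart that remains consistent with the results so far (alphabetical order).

Esculin -: excludes Elizabethkingia meningoseptica, Stenotrophomonas maltophilia — 8 left.
42°C growth -: excludes Pseudomonas aeruginosa, Burkholderia pseudomallei — 6 left.
LDC -: excludes Burkholderia cepacia — 5 left.
ODC -: all 5 remaining candidates are consistent.
Citrate +: all 5 remaining candidates are consistent.
OF glucose +: excludes Alcaligenes faecalis, Acinetobacter lwoffii — 3 left.

Achromobacter xylosoxidans, Pseudomonas fluorescens, Pseudomonas putida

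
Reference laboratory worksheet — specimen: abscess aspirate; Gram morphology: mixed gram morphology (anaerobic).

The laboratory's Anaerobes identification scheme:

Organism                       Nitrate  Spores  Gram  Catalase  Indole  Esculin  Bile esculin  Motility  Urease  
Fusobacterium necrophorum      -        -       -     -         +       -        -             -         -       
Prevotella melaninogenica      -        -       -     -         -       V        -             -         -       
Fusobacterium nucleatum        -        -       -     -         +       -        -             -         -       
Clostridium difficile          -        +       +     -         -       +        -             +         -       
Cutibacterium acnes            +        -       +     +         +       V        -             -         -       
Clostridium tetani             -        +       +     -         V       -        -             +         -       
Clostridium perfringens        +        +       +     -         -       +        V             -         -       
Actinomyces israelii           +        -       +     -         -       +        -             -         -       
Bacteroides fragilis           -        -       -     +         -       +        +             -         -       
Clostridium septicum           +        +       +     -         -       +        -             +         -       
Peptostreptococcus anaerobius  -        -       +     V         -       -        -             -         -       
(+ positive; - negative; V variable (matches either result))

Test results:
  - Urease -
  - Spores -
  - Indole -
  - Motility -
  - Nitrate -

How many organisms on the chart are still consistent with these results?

3

Nitrate -: excludes Cutibacterium acnes, Clostridium perfringens, Actinomyces israelii, Clostridium septicum — 7 left.
Motility -: excludes Clostridium difficile, Clostridium tetani — 5 left.
Spores -: all 5 remaining candidates are consistent.
Urease -: all 5 remaining candidates are consistent.
Indole -: excludes Fusobacterium necrophorum, Fusobacterium nucleatum — 3 left.
Still consistent: Bacteroides fragilis, Peptostreptococcus anaerobius, Prevotella melaninogenica.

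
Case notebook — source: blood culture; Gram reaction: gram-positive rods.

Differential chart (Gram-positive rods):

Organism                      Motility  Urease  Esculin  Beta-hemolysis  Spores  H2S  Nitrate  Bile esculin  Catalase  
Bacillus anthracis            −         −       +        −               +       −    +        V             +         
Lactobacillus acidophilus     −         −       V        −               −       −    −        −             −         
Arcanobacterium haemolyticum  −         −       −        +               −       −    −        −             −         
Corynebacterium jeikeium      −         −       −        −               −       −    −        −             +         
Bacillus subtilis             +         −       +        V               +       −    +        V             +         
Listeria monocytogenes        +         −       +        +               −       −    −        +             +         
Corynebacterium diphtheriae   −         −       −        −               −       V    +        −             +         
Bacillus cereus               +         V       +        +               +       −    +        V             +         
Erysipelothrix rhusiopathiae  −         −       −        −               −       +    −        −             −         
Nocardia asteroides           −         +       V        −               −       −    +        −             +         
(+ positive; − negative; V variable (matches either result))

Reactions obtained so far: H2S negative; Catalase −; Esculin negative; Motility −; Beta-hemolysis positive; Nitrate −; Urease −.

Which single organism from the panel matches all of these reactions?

Arcanobacterium haemolyticum

Catalase −: excludes 7 organisms — 3 left.
Urease −: all 3 remaining candidates are consistent.
Beta-hemolysis +: excludes Lactobacillus acidophilus, Erysipelothrix rhusiopathiae — 1 left.
Motility −: the one remaining candidate is consistent.
Esculin −: the one remaining candidate is consistent.
H2S −: the one remaining candidate is consistent.
Nitrate −: the one remaining candidate is consistent.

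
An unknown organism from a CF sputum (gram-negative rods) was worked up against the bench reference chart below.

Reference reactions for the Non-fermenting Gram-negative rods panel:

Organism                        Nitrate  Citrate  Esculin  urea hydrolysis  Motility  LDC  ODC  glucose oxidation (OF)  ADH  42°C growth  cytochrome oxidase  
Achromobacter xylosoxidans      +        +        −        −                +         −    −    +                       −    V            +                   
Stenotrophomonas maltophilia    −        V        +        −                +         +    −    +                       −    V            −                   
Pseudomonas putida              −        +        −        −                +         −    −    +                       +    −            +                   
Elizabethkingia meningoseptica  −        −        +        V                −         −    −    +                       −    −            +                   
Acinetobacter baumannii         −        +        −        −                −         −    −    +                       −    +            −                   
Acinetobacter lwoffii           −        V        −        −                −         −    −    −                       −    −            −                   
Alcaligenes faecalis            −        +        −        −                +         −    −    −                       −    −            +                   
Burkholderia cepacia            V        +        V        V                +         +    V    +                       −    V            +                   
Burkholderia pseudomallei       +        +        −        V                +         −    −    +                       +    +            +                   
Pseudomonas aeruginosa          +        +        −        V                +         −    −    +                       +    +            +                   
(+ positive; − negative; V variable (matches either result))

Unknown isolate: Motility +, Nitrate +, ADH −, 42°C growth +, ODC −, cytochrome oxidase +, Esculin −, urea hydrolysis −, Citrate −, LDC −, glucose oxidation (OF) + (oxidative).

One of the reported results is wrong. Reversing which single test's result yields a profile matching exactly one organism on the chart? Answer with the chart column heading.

Citrate

As reported, no row in the chart matches all 11 reactions.
Reversing ADH → still no organism matches.
Reversing ODC → still no organism matches.
Reversing Citrate (to +) → unique match: Achromobacter xylosoxidans.
Reversing glucose oxidation (OF) → still no organism matches.
Reversing urea hydrolysis → still no organism matches.
Reversing Esculin → still no organism matches.
Reversing Nitrate → still no organism matches.
Reversing Motility → still no organism matches.
Reversing cytochrome oxidase → still no organism matches.
Reversing 42°C growth → still no organism matches.
Reversing LDC → still no organism matches.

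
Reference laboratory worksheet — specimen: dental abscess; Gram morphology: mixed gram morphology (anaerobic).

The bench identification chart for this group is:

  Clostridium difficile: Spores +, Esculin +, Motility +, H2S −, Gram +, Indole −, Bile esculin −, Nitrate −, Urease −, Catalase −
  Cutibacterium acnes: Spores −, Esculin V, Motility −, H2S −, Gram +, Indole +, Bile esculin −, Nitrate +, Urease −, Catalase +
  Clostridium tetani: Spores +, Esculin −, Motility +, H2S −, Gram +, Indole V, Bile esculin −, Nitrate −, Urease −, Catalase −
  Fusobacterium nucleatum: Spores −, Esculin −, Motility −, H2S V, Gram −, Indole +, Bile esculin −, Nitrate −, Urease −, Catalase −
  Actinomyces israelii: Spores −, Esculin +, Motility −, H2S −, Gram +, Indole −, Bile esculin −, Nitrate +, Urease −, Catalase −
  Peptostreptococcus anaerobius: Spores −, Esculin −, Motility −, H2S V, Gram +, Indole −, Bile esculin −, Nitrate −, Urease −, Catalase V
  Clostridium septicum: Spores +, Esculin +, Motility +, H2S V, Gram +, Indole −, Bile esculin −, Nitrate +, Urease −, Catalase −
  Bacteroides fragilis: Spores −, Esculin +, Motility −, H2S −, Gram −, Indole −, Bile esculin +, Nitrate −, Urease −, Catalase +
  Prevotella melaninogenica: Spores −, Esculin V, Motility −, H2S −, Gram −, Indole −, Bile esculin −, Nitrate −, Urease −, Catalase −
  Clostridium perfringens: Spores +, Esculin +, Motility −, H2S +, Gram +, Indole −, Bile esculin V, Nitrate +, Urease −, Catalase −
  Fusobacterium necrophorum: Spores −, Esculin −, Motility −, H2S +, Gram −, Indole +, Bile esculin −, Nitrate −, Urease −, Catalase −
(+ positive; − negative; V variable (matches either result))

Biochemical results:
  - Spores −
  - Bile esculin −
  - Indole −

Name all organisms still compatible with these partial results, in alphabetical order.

Bile esculin −: excludes Bacteroides fragilis — 10 left.
Indole −: excludes Cutibacterium acnes, Fusobacterium nucleatum, Fusobacterium necrophorum — 7 left.
Spores −: excludes Clostridium difficile, Clostridium tetani, Clostridium septicum, Clostridium perfringens — 3 left.

Actinomyces israelii, Peptostreptococcus anaerobius, Prevotella melaninogenica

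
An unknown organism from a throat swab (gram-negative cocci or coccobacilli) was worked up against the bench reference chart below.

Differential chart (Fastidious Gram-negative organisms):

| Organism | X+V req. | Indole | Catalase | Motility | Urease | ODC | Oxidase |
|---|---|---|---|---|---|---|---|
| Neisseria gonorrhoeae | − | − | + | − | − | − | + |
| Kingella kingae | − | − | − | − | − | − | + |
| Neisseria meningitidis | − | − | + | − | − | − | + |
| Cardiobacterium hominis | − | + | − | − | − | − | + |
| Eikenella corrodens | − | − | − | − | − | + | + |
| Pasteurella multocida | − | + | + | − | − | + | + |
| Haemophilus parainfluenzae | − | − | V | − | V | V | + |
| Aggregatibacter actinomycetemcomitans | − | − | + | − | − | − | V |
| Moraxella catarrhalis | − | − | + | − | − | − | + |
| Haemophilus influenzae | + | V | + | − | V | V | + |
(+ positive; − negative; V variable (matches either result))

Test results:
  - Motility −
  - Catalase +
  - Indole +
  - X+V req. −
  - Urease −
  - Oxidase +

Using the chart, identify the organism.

Pasteurella multocida

X+V req. −: excludes Haemophilus influenzae — 9 left.
Catalase +: excludes Kingella kingae, Cardiobacterium hominis, Eikenella corrodens — 6 left.
Urease −: all 6 remaining candidates are consistent.
Motility −: all 6 remaining candidates are consistent.
Indole +: excludes 5 organisms — 1 left.
Oxidase +: the one remaining candidate is consistent.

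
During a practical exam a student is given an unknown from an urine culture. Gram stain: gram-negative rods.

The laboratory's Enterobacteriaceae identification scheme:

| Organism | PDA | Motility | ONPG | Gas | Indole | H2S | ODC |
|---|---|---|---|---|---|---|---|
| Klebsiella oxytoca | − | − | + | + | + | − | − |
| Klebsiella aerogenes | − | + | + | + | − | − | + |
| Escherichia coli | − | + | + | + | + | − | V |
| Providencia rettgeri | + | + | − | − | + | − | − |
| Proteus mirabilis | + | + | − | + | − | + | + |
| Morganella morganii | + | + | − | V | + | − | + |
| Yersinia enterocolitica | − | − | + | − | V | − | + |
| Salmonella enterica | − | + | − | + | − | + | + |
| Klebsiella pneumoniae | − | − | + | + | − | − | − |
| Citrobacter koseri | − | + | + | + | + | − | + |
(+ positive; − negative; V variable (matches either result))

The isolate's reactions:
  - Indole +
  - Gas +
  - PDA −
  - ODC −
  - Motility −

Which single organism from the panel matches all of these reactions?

ODC −: excludes 6 organisms — 4 left.
PDA −: excludes Providencia rettgeri — 3 left.
Motility −: excludes Escherichia coli — 2 left.
Gas +: all 2 remaining candidates are consistent.
Indole +: excludes Klebsiella pneumoniae — 1 left.

Klebsiella oxytoca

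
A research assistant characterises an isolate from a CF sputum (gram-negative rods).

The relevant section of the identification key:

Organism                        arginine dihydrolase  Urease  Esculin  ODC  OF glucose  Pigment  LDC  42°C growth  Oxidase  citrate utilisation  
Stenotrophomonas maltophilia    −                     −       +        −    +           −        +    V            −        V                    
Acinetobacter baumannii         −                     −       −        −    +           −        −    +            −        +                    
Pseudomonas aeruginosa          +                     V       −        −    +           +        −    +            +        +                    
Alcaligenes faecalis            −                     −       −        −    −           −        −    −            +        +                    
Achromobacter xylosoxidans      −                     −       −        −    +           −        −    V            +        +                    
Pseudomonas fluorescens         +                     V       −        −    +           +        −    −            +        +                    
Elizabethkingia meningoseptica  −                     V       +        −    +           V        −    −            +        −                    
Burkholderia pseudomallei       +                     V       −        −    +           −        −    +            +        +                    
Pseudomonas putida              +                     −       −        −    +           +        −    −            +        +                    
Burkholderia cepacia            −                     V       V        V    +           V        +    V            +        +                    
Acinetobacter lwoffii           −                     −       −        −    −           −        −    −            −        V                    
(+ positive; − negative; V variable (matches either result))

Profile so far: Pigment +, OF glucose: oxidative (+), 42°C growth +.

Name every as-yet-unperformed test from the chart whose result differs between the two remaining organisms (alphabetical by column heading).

arginine dihydrolase, LDC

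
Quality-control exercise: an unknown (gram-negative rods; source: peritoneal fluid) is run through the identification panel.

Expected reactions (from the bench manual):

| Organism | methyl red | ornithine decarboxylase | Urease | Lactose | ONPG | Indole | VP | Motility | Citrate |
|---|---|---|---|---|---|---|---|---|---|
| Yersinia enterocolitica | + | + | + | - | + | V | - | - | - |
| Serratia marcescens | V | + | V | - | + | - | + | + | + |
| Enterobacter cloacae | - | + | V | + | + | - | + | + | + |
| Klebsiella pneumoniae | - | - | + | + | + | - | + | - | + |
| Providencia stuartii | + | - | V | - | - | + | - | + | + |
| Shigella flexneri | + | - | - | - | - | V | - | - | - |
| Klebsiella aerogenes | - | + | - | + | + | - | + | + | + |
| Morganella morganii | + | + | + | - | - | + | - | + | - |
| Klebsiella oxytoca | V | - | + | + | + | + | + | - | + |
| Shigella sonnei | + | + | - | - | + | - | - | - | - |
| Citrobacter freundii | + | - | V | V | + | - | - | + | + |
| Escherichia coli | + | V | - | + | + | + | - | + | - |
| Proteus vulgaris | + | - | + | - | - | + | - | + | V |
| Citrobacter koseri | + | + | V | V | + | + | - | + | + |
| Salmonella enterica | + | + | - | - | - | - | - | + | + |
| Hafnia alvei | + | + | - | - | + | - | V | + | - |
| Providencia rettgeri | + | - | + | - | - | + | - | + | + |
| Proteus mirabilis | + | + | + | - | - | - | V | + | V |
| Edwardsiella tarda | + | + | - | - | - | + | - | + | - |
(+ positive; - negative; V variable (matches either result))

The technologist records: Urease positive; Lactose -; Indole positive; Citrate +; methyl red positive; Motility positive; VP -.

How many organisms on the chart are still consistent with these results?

4

Indole +: excludes 9 organisms — 10 left.
VP -: excludes Klebsiella oxytoca — 9 left.
Citrate +: excludes 5 organisms — 4 left.
Motility +: all 4 remaining candidates are consistent.
Lactose -: all 4 remaining candidates are consistent.
Urease +: all 4 remaining candidates are consistent.
methyl red +: all 4 remaining candidates are consistent.
Still consistent: Citrobacter koseri, Proteus vulgaris, Providencia rettgeri, Providencia stuartii.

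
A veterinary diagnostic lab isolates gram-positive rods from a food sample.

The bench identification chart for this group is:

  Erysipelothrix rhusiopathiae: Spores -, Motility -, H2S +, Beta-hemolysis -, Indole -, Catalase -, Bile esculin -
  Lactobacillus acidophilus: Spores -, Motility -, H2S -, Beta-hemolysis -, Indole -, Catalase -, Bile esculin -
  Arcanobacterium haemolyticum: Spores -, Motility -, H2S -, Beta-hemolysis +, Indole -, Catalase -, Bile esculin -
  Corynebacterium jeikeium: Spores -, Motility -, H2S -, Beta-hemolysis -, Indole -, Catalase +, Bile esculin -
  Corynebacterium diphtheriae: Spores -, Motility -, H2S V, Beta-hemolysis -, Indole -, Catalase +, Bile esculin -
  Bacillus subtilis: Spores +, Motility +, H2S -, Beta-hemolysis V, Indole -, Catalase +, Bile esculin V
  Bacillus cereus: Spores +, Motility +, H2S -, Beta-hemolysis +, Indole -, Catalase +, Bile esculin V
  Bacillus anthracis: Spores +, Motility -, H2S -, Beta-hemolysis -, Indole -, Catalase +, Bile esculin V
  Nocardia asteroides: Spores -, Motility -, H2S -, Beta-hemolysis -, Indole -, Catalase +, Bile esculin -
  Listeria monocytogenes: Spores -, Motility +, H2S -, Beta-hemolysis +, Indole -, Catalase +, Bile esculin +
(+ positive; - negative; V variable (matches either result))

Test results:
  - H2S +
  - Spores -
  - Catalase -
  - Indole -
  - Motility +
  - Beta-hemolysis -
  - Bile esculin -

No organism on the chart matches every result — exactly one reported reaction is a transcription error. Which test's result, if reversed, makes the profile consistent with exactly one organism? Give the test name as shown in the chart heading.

As reported, no row in the chart matches all 7 reactions.
Reversing H2S → still no organism matches.
Reversing Catalase → still no organism matches.
Reversing Motility (to -) → unique match: Erysipelothrix rhusiopathiae.
Reversing Beta-hemolysis → still no organism matches.
Reversing Bile esculin → still no organism matches.
Reversing Indole → still no organism matches.
Reversing Spores → still no organism matches.

Motility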